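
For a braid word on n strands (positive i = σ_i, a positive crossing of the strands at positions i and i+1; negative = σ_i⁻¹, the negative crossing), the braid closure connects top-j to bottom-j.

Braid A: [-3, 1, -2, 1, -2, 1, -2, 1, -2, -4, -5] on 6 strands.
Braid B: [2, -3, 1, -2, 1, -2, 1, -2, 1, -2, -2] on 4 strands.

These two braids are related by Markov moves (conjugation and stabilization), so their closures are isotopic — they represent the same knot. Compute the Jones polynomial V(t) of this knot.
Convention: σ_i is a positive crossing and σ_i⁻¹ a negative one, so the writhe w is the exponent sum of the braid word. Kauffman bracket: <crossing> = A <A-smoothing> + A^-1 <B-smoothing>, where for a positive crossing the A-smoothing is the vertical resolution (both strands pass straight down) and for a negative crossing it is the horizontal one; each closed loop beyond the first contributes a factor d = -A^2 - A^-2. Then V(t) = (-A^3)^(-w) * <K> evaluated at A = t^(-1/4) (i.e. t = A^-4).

t^4 - 4*t^3 + 6*t^2 - 7*t + 9 - 7*t^-1 + 6*t^-2 - 4*t^-3 + t^-4

Derivation:
Markov-equivalent braids have isotopic closures, hence identical knot invariants. Strip the Markov moves from each word to reach a common short braid β, then compute V(t) once on β.
Braid A: s3^-1 s1 s2^-1 s1 s2^-1 s1 s2^-1 s1 s2^-1 s4^-1 s5^-1 on 6 strands reduces by inverse Markov moves (closure unchanged at each step):
  Destabilize: the word has the form β·s5^-1 where s5^-1 occurs only as the final letter (β ∈ B_5); drop it and the last strand → 5 strands.
  Destabilize: the word has the form β·s4^-1 where s4^-1 occurs only as the final letter (β ∈ B_4); drop it and the last strand → 4 strands.
Reduced to β = s3^-1 s1 s2^-1 s1 s2^-1 s1 s2^-1 s1 s2^-1 on 4 strands, 9 crossings.
Braid B: s2 s3^-1 s1 s2^-1 s1 s2^-1 s1 s2^-1 s1 s2^-1 s2^-1 on 4 strands reduces by inverse Markov moves (closure unchanged at each step):
  Deconjugate: the word is γ·β·γ⁻¹ with γ = s2 (prefix) and γ⁻¹ = s2^-1 (suffix); strip both.
Reduced to β = s3^-1 s1 s2^-1 s1 s2^-1 s1 s2^-1 s1 s2^-1 on 4 strands, 9 crossings.
Both give the same β = s3^-1 s1 s2^-1 s1 s2^-1 s1 s2^-1 s1 s2^-1 on 4 strands, so one state sum suffices:
Braid: s3^-1 s1 s2^-1 s1 s2^-1 s1 s2^-1 s1 s2^-1 on 4 strands, 9 crossings.
Writhe w = (#positive) - (#negative) = 4 - 5 = -1.
State-sum expansion of <K>. There are 2^9 = 512 states.
Smooth each crossing (0=||, 1=⌣⌢); contribution A^(Σ sign_k(1-2s_k)) * d^(L-1).
Tabulate the states by total A-exponent and number of loops L (A-exp: L × count):
  A^9: L=5 ×1
  A^7: L=4 ×8, L=6 ×1
  A^5: L=3 ×28, L=5 ×8
  A^3: L=2 ×52, L=4 ×32
  A^1: L=1 ×45, L=3 ×77, L=5 ×4
  A^-1: L=2 ×97, L=4 ×29
  A^-3: L=3 ×80, L=5 ×4
  A^-5: L=4 ×36
  A^-7: L=5 ×9
  A^-9: L=6 ×1
Each group contributes A^e * Σ count * d^(L-1):
Powers of d = -A^2 - A^-2: d^2 = A^4 + 2 + A^-4; d^3 = -A^6 - 3*A^2 - 3*A^-2 - A^-6; d^4 = A^8 + 4*A^4 + 6 + 4*A^-4 + A^-8; d^5 = -A^10 - 5*A^6 - 10*A^2 - 10*A^-2 - 5*A^-6 - A^-10.
  A^9 * (d^4) = A^17 + 4*A^13 + 6*A^9 + 4*A^5 + A
  A^7 * (8*d^3 + d^5) = -A^17 - 13*A^13 - 34*A^9 - 34*A^5 - 13*A - A^-3
  A^5 * (28*d^2 + 8*d^4) = 8*A^13 + 60*A^9 + 104*A^5 + 60*A + 8*A^-3
  A^3 * (52*d + 32*d^3) = -32*A^9 - 148*A^5 - 148*A - 32*A^-3
  A^1 * (45 + 77*d^2 + 4*d^4) = 4*A^9 + 93*A^5 + 223*A + 93*A^-3 + 4*A^-7
  A^-1 * (97*d + 29*d^3) = -29*A^5 - 184*A - 184*A^-3 - 29*A^-7
  A^-3 * (80*d^2 + 4*d^4) = 4*A^5 + 96*A + 184*A^-3 + 96*A^-7 + 4*A^-11
  A^-5 * (36*d^3) = -36*A - 108*A^-3 - 108*A^-7 - 36*A^-11
  A^-7 * (9*d^4) = 9*A + 36*A^-3 + 54*A^-7 + 36*A^-11 + 9*A^-15
  A^-9 * (d^5) = -A - 5*A^-3 - 10*A^-7 - 10*A^-11 - 5*A^-15 - A^-19
Summing the groups: <K> = -A^13 + 4*A^9 - 6*A^5 + 7*A - 9*A^-3 + 7*A^-7 - 6*A^-11 + 4*A^-15 - A^-19
Normalise by the writhe: (-A^3)^(-w) = (-A^3)^(1) = -A^3, so f(A) = -A^3 * <K> = A^16 - 4*A^12 + 6*A^8 - 7*A^4 + 9 - 7*A^-4 + 6*A^-8 - 4*A^-12 + A^-16.
Substitute A = t^(-1/4), i.e. A^e → t^(-e/4): V(t) = t^4 - 4*t^3 + 6*t^2 - 7*t + 9 - 7*t^-1 + 6*t^-2 - 4*t^-3 + t^-4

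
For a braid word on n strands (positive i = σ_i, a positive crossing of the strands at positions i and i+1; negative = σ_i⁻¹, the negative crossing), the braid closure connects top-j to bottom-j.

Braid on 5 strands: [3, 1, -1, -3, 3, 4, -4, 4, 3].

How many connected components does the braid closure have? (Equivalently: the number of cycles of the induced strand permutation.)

Track the strand permutation on 5 strands, starting from identity.
  step 1: s3 swaps positions 3,4 -> [1 2 4 3 5]
  step 2: s1 swaps positions 1,2 -> [2 1 4 3 5]
  step 3: s1^-1 swaps positions 1,2 -> [1 2 4 3 5]
  step 4: s3^-1 swaps positions 3,4 -> [1 2 3 4 5]
  step 5: s3 swaps positions 3,4 -> [1 2 4 3 5]
  step 6: s4 swaps positions 4,5 -> [1 2 4 5 3]
  step 7: s4^-1 swaps positions 4,5 -> [1 2 4 3 5]
  step 8: s4 swaps positions 4,5 -> [1 2 4 5 3]
  step 9: s3 swaps positions 3,4 -> [1 2 5 4 3]
Final permutation (position -> original strand): [1 2 5 4 3]
Closure components = cycle count of this permutation = 4.

Answer: 4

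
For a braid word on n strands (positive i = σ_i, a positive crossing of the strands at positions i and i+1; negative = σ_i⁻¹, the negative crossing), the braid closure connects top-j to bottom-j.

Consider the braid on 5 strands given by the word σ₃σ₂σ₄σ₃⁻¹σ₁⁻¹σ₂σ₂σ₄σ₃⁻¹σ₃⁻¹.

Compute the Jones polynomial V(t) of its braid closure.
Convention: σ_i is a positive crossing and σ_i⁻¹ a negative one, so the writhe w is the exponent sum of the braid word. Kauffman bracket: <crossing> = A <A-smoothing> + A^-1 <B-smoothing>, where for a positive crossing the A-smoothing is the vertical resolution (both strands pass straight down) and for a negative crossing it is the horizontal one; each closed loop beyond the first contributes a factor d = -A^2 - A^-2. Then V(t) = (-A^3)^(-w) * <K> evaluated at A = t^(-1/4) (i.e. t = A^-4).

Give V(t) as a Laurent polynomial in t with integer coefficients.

-t^6 + 2*t^5 - 3*t^4 + 4*t^3 - 3*t^2 + 3*t - 2 + t^-1

Derivation:
The presented braid s3 s2 s4 s3^-1 s1^-1 s2 s2 s4 s3^-1 s3^-1 on 5 strands reduces by inverse Markov moves (closure unchanged at each step):
  Deconjugate: the word is γ·β·γ⁻¹ with γ = s3 (prefix) and γ⁻¹ = s3^-1 (suffix); strip both.
Reduced to β = s2 s4 s3^-1 s1^-1 s2 s2 s4 s3^-1 on 5 strands, 8 crossings.
Compute on β:
Braid: s2 s4 s3^-1 s1^-1 s2 s2 s4 s3^-1 on 5 strands, 8 crossings.
Writhe w = (#positive) - (#negative) = 5 - 3 = 2.
State-sum expansion of <K>. There are 2^8 = 256 states.
For each crossing: s=0 is the vertical smoothing, s=1 horizontal. Crossing k contributes A^(sign_k * (1 - 2*s_k)); loop factor d = -A^2 - A^-2.
Tabulate the states by total A-exponent and number of loops L (A-exp: L × count):
  A^8: L=4 ×1
  A^6: L=3 ×7, L=5 ×1
  A^4: L=2 ×19, L=4 ×9
  A^2: L=1 ×19, L=3 ×35, L=5 ×2
  A^0: L=2 ×48, L=4 ×22
  A^-2: L=3 ×49, L=5 ×7
  A^-4: L=4 ×27, L=6 ×1
  A^-6: L=5 ×8
  A^-8: L=6 ×1
Each group contributes A^e * Σ count * d^(L-1):
Powers of d = -A^2 - A^-2: d^2 = A^4 + 2 + A^-4; d^3 = -A^6 - 3*A^2 - 3*A^-2 - A^-6; d^4 = A^8 + 4*A^4 + 6 + 4*A^-4 + A^-8; d^5 = -A^10 - 5*A^6 - 10*A^2 - 10*A^-2 - 5*A^-6 - A^-10.
  A^8 * (d^3) = -A^14 - 3*A^10 - 3*A^6 - A^2
  A^6 * (7*d^2 + d^4) = A^14 + 11*A^10 + 20*A^6 + 11*A^2 + A^-2
  A^4 * (19*d + 9*d^3) = -9*A^10 - 46*A^6 - 46*A^2 - 9*A^-2
  A^2 * (19 + 35*d^2 + 2*d^4) = 2*A^10 + 43*A^6 + 101*A^2 + 43*A^-2 + 2*A^-6
  A^0 * (48*d + 22*d^3) = -22*A^6 - 114*A^2 - 114*A^-2 - 22*A^-6
  A^-2 * (49*d^2 + 7*d^4) = 7*A^6 + 77*A^2 + 140*A^-2 + 77*A^-6 + 7*A^-10
  A^-4 * (27*d^3 + d^5) = -A^6 - 32*A^2 - 91*A^-2 - 91*A^-6 - 32*A^-10 - A^-14
  A^-6 * (8*d^4) = 8*A^2 + 32*A^-2 + 48*A^-6 + 32*A^-10 + 8*A^-14
  A^-8 * (d^5) = -A^2 - 5*A^-2 - 10*A^-6 - 10*A^-10 - 5*A^-14 - A^-18
Summing the groups: <K> = A^10 - 2*A^6 + 3*A^2 - 3*A^-2 + 4*A^-6 - 3*A^-10 + 2*A^-14 - A^-18
Normalise by the writhe: (-A^3)^(-w) = (-A^3)^(-2) = A^-6, so f(A) = A^-6 * <K> = A^4 - 2 + 3*A^-4 - 3*A^-8 + 4*A^-12 - 3*A^-16 + 2*A^-20 - A^-24.
Substitute A = t^(-1/4), i.e. A^e → t^(-e/4): V(t) = -t^6 + 2*t^5 - 3*t^4 + 4*t^3 - 3*t^2 + 3*t - 2 + t^-1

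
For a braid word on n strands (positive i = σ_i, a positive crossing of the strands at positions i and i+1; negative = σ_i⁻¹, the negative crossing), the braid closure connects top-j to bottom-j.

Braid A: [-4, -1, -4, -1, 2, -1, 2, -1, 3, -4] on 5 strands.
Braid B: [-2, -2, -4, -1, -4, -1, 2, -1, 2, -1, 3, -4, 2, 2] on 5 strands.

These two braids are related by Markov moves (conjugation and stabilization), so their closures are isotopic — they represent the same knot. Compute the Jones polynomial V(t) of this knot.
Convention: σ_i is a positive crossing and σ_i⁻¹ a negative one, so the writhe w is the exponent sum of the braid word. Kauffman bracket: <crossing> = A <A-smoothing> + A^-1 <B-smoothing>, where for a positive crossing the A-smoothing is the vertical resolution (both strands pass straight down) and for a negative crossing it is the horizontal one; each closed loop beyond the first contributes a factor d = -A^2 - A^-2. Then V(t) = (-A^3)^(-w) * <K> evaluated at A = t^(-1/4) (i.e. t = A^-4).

Markov-equivalent braids have isotopic closures, hence identical knot invariants. Strip the Markov moves from each word to reach a common short braid β, then compute V(t) once on β.
Braid A: s4^-1 s1^-1 s4^-1 s1^-1 s2 s1^-1 s2 s1^-1 s3 s4^-1 on 5 strands has no conjugating prefix/suffix or stabilization to strip; take β = s4^-1 s1^-1 s4^-1 s1^-1 s2 s1^-1 s2 s1^-1 s3 s4^-1.
Braid B: s2^-1 s2^-1 s4^-1 s1^-1 s4^-1 s1^-1 s2 s1^-1 s2 s1^-1 s3 s4^-1 s2 s2 on 5 strands reduces by inverse Markov moves (closure unchanged at each step):
  Deconjugate: the word is γ·β·γ⁻¹ with γ = s2^-1 s2^-1 (prefix) and γ⁻¹ = s2 s2 (suffix); strip both.
Reduced to β = s4^-1 s1^-1 s4^-1 s1^-1 s2 s1^-1 s2 s1^-1 s3 s4^-1 on 5 strands, 10 crossings.
Both give the same β = s4^-1 s1^-1 s4^-1 s1^-1 s2 s1^-1 s2 s1^-1 s3 s4^-1 on 5 strands, so one state sum suffices:
Braid: s4^-1 s1^-1 s4^-1 s1^-1 s2 s1^-1 s2 s1^-1 s3 s4^-1 on 5 strands, 10 crossings.
Writhe w = (#positive) - (#negative) = 3 - 7 = -4.
Enumerate smoothing states for the bracket polynomial. There are 2^10 = 1024 states.
Each crossing splits two ways (0=vertical, 1=horizontal). The state's weight is A^(#A-smoothings - #B-smoothings) * d^(loops - 1).
Tabulate the states by total A-exponent and number of loops L (A-exp: L × count):
  A^10: L=8 ×1
  A^8: L=7 ×10
  A^6: L=6 ×45
  A^4: L=5 ×118, L=7 ×2
  A^2: L=4 ×195, L=6 ×15
  A^0: L=3 ×203, L=5 ×49
  A^-2: L=2 ×123, L=4 ×85, L=6 ×2
  A^-4: L=1 ×33, L=3 ×78, L=5 ×9
  A^-6: L=2 ×29, L=4 ×16
  A^-8: L=3 ×9, L=5 ×1
  A^-10: L=4 ×1
Each group contributes A^e * Σ count * d^(L-1):
Powers of d = -A^2 - A^-2: d^2 = A^4 + 2 + A^-4; d^3 = -A^6 - 3*A^2 - 3*A^-2 - A^-6; d^4 = A^8 + 4*A^4 + 6 + 4*A^-4 + A^-8; d^5 = -A^10 - 5*A^6 - 10*A^2 - 10*A^-2 - 5*A^-6 - A^-10; d^6 = A^12 + 6*A^8 + 15*A^4 + 20 + 15*A^-4 + 6*A^-8 + A^-12; d^7 = -A^14 - 7*A^10 - 21*A^6 - 35*A^2 - 35*A^-2 - 21*A^-6 - 7*A^-10 - A^-14.
  A^10 * (d^7) = -A^24 - 7*A^20 - 21*A^16 - 35*A^12 - 35*A^8 - 21*A^4 - 7 - A^-4
  A^8 * (10*d^6) = 10*A^20 + 60*A^16 + 150*A^12 + 200*A^8 + 150*A^4 + 60 + 10*A^-4
  A^6 * (45*d^5) = -45*A^16 - 225*A^12 - 450*A^8 - 450*A^4 - 225 - 45*A^-4
  A^4 * (118*d^4 + 2*d^6) = 2*A^16 + 130*A^12 + 502*A^8 + 748*A^4 + 502 + 130*A^-4 + 2*A^-8
  A^2 * (195*d^3 + 15*d^5) = -15*A^12 - 270*A^8 - 735*A^4 - 735 - 270*A^-4 - 15*A^-8
  A^0 * (203*d^2 + 49*d^4) = 49*A^8 + 399*A^4 + 700 + 399*A^-4 + 49*A^-8
  A^-2 * (123*d + 85*d^3 + 2*d^5) = -2*A^8 - 95*A^4 - 398 - 398*A^-4 - 95*A^-8 - 2*A^-12
  A^-4 * (33 + 78*d^2 + 9*d^4) = 9*A^4 + 114 + 243*A^-4 + 114*A^-8 + 9*A^-12
  A^-6 * (29*d + 16*d^3) = -16 - 77*A^-4 - 77*A^-8 - 16*A^-12
  A^-8 * (9*d^2 + d^4) = 1 + 13*A^-4 + 24*A^-8 + 13*A^-12 + A^-16
  A^-10 * (d^3) = -A^-4 - 3*A^-8 - 3*A^-12 - A^-16
Summing the groups: <K> = -A^24 + 3*A^20 - 4*A^16 + 5*A^12 - 6*A^8 + 5*A^4 - 4 + 3*A^-4 - A^-8 + A^-12
Normalise by the writhe: (-A^3)^(-w) = (-A^3)^(4) = A^12, so f(A) = A^12 * <K> = -A^36 + 3*A^32 - 4*A^28 + 5*A^24 - 6*A^20 + 5*A^16 - 4*A^12 + 3*A^8 - A^4 + 1.
Substitute A = t^(-1/4), i.e. A^e → t^(-e/4): V(t) = 1 - t^-1 + 3*t^-2 - 4*t^-3 + 5*t^-4 - 6*t^-5 + 5*t^-6 - 4*t^-7 + 3*t^-8 - t^-9

Answer: 1 - t^-1 + 3*t^-2 - 4*t^-3 + 5*t^-4 - 6*t^-5 + 5*t^-6 - 4*t^-7 + 3*t^-8 - t^-9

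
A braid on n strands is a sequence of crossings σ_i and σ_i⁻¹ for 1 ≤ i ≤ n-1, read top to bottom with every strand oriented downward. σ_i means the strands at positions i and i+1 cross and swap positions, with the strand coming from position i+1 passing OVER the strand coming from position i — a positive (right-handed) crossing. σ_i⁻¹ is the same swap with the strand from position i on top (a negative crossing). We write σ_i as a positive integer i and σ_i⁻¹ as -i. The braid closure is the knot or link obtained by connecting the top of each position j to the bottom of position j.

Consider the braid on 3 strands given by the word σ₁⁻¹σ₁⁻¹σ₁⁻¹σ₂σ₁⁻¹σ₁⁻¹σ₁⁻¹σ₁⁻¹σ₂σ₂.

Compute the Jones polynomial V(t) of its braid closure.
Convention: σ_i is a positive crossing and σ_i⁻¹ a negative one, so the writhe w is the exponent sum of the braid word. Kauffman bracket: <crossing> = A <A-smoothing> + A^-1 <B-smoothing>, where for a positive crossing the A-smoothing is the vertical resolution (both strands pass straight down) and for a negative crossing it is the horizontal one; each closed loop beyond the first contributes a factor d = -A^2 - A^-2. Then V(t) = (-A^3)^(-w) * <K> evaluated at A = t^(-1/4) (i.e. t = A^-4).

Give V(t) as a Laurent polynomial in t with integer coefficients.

Braid: s1^-1 s1^-1 s1^-1 s2 s1^-1 s1^-1 s1^-1 s1^-1 s2 s2 on 3 strands, 10 crossings.
Writhe w = (#positive) - (#negative) = 3 - 7 = -4.
Computing the Kauffman bracket via state sum. There are 2^10 = 1024 states.
For each crossing: s=0 is the vertical smoothing, s=1 horizontal. Crossing k contributes A^(sign_k * (1 - 2*s_k)); loop factor d = -A^2 - A^-2.
Tabulate the states by total A-exponent and number of loops L (A-exp: L × count):
  A^10: L=8 ×1
  A^8: L=7 ×10
  A^6: L=6 ×44, L=8 ×1
  A^4: L=5 ×112, L=7 ×8
  A^2: L=4 ×182, L=6 ×28
  A^0: L=3 ×194, L=5 ×58
  A^-2: L=2 ×130, L=4 ×79, L=6 ×1
  A^-4: L=1 ×45, L=3 ×70, L=5 ×5
  A^-6: L=2 ×36, L=4 ×9
  A^-8: L=3 ×10
  A^-10: L=4 ×1
Each group contributes A^e * Σ count * d^(L-1):
Powers of d = -A^2 - A^-2: d^2 = A^4 + 2 + A^-4; d^3 = -A^6 - 3*A^2 - 3*A^-2 - A^-6; d^4 = A^8 + 4*A^4 + 6 + 4*A^-4 + A^-8; d^5 = -A^10 - 5*A^6 - 10*A^2 - 10*A^-2 - 5*A^-6 - A^-10; d^6 = A^12 + 6*A^8 + 15*A^4 + 20 + 15*A^-4 + 6*A^-8 + A^-12; d^7 = -A^14 - 7*A^10 - 21*A^6 - 35*A^2 - 35*A^-2 - 21*A^-6 - 7*A^-10 - A^-14.
  A^10 * (d^7) = -A^24 - 7*A^20 - 21*A^16 - 35*A^12 - 35*A^8 - 21*A^4 - 7 - A^-4
  A^8 * (10*d^6) = 10*A^20 + 60*A^16 + 150*A^12 + 200*A^8 + 150*A^4 + 60 + 10*A^-4
  A^6 * (44*d^5 + d^7) = -A^20 - 51*A^16 - 241*A^12 - 475*A^8 - 475*A^4 - 241 - 51*A^-4 - A^-8
  A^4 * (112*d^4 + 8*d^6) = 8*A^16 + 160*A^12 + 568*A^8 + 832*A^4 + 568 + 160*A^-4 + 8*A^-8
  A^2 * (182*d^3 + 28*d^5) = -28*A^12 - 322*A^8 - 826*A^4 - 826 - 322*A^-4 - 28*A^-8
  A^0 * (194*d^2 + 58*d^4) = 58*A^8 + 426*A^4 + 736 + 426*A^-4 + 58*A^-8
  A^-2 * (130*d + 79*d^3 + d^5) = -A^8 - 84*A^4 - 377 - 377*A^-4 - 84*A^-8 - A^-12
  A^-4 * (45 + 70*d^2 + 5*d^4) = 5*A^4 + 90 + 215*A^-4 + 90*A^-8 + 5*A^-12
  A^-6 * (36*d + 9*d^3) = -9 - 63*A^-4 - 63*A^-8 - 9*A^-12
  A^-8 * (10*d^2) = 10*A^-4 + 20*A^-8 + 10*A^-12
  A^-10 * (d^3) = -A^-4 - 3*A^-8 - 3*A^-12 - A^-16
Summing the groups: <K> = -A^24 + 2*A^20 - 4*A^16 + 6*A^12 - 7*A^8 + 7*A^4 - 6 + 6*A^-4 - 3*A^-8 + 2*A^-12 - A^-16
Normalise by the writhe: (-A^3)^(-w) = (-A^3)^(4) = A^12, so f(A) = A^12 * <K> = -A^36 + 2*A^32 - 4*A^28 + 6*A^24 - 7*A^20 + 7*A^16 - 6*A^12 + 6*A^8 - 3*A^4 + 2 - A^-4.
Substitute A = t^(-1/4), i.e. A^e → t^(-e/4): V(t) = -t + 2 - 3*t^-1 + 6*t^-2 - 6*t^-3 + 7*t^-4 - 7*t^-5 + 6*t^-6 - 4*t^-7 + 2*t^-8 - t^-9

Answer: -t + 2 - 3*t^-1 + 6*t^-2 - 6*t^-3 + 7*t^-4 - 7*t^-5 + 6*t^-6 - 4*t^-7 + 2*t^-8 - t^-9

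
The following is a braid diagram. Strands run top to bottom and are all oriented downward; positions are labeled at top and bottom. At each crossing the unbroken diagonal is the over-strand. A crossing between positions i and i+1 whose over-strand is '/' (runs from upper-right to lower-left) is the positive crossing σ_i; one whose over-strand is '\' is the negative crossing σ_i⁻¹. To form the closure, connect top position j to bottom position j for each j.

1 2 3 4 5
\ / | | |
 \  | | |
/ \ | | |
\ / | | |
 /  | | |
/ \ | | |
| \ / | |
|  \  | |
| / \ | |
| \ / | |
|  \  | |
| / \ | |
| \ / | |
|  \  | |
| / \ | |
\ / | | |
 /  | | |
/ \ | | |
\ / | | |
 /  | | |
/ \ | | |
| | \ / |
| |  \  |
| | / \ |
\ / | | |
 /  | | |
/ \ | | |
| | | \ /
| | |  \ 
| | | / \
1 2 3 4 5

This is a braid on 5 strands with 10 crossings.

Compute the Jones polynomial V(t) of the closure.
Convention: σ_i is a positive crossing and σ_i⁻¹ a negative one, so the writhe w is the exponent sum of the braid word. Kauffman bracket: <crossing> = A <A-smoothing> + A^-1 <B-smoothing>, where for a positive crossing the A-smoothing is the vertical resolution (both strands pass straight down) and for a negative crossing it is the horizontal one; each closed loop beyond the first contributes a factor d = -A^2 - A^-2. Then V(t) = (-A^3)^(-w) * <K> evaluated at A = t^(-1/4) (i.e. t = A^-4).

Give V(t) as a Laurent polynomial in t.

Reading the diagram top to bottom ('/'-over between positions i,i+1 = s_i, '\'-over = s_i^-1): braid word = s1^-1 s1 s2^-1 s2^-1 s2^-1 s1 s1 s3^-1 s1 s4^-1.
The presented braid s1^-1 s1 s2^-1 s2^-1 s2^-1 s1 s1 s3^-1 s1 s4^-1 on 5 strands reduces by inverse Markov moves (closure unchanged at each step):
  Destabilize: the word has the form β·s4^-1 where s4^-1 occurs only as the final letter (β ∈ B_4); drop it and the last strand → 4 strands.
  Deconjugate: the word is γ·β·γ⁻¹ with γ = s1^-1 (prefix) and γ⁻¹ = s1 (suffix); strip both.
  Destabilize: the word has the form β·s3^-1 where s3^-1 occurs only as the final letter (β ∈ B_3); drop it and the last strand → 3 strands.
Reduced to β = s1 s2^-1 s2^-1 s2^-1 s1 s1 on 3 strands, 6 crossings.
Compute on β:
Braid: s1 s2^-1 s2^-1 s2^-1 s1 s1 on 3 strands, 6 crossings.
Writhe w = (#positive) - (#negative) = 3 - 3 = 0.
Enumerate smoothing states for the bracket polynomial. There are 2^6 = 64 states.
For each crossing: s=0 is the vertical smoothing, s=1 horizontal. Crossing k contributes A^(sign_k * (1 - 2*s_k)); loop factor d = -A^2 - A^-2.
Tabulate the states by total A-exponent and number of loops L (A-exp: L × count):
  A^6: L=4 ×1
  A^4: L=3 ×6
  A^2: L=2 ×12, L=4 ×3
  A^0: L=1 ×9, L=3 ×10, L=5 ×1
  A^-2: L=2 ×12, L=4 ×3
  A^-4: L=3 ×6
  A^-6: L=4 ×1
Each group contributes A^e * Σ count * d^(L-1):
Powers of d = -A^2 - A^-2: d^2 = A^4 + 2 + A^-4; d^3 = -A^6 - 3*A^2 - 3*A^-2 - A^-6; d^4 = A^8 + 4*A^4 + 6 + 4*A^-4 + A^-8.
  A^6 * (d^3) = -A^12 - 3*A^8 - 3*A^4 - 1
  A^4 * (6*d^2) = 6*A^8 + 12*A^4 + 6
  A^2 * (12*d + 3*d^3) = -3*A^8 - 21*A^4 - 21 - 3*A^-4
  A^0 * (9 + 10*d^2 + d^4) = A^8 + 14*A^4 + 35 + 14*A^-4 + A^-8
  A^-2 * (12*d + 3*d^3) = -3*A^4 - 21 - 21*A^-4 - 3*A^-8
  A^-4 * (6*d^2) = 6 + 12*A^-4 + 6*A^-8
  A^-6 * (d^3) = -1 - 3*A^-4 - 3*A^-8 - A^-12
Summing the groups: <K> = -A^12 + A^8 - A^4 + 3 - A^-4 + A^-8 - A^-12
Normalise by the writhe: (-A^3)^(-w) = (-A^3)^(0) = 1, so f(A) = 1 * <K> = -A^12 + A^8 - A^4 + 3 - A^-4 + A^-8 - A^-12.
Substitute A = t^(-1/4), i.e. A^e → t^(-e/4): V(t) = -t^3 + t^2 - t + 3 - t^-1 + t^-2 - t^-3

Answer: -t^3 + t^2 - t + 3 - t^-1 + t^-2 - t^-3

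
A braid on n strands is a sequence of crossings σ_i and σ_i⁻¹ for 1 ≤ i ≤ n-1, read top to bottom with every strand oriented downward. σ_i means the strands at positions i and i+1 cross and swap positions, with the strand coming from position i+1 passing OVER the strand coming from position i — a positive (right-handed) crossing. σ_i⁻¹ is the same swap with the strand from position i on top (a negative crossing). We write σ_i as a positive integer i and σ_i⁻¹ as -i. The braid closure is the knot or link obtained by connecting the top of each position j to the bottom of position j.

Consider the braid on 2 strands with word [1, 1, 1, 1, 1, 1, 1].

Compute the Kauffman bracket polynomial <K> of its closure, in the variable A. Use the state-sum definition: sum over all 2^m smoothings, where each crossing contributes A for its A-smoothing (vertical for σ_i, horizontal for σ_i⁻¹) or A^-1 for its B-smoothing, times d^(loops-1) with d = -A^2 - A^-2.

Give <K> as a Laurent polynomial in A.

-A^9 - A + A^-3 - A^-7 + A^-11 - A^-15 + A^-19

Derivation:
Braid: s1 s1 s1 s1 s1 s1 s1 on 2 strands, 7 crossings.
Writhe w = (#positive) - (#negative) = 7 - 0 = 7.
Computing the Kauffman bracket via state sum. There are 2^7 = 128 states.
Each crossing splits two ways (0=vertical, 1=horizontal). The state's weight is A^(#A-smoothings - #B-smoothings) * d^(loops - 1).
Tabulate the states by total A-exponent and number of loops L (A-exp: L × count):
  A^7: L=2 ×1
  A^5: L=1 ×7
  A^3: L=2 ×21
  A^1: L=3 ×35
  A^-1: L=4 ×35
  A^-3: L=5 ×21
  A^-5: L=6 ×7
  A^-7: L=7 ×1
Each group contributes A^e * Σ count * d^(L-1):
Powers of d = -A^2 - A^-2: d^2 = A^4 + 2 + A^-4; d^3 = -A^6 - 3*A^2 - 3*A^-2 - A^-6; d^4 = A^8 + 4*A^4 + 6 + 4*A^-4 + A^-8; d^5 = -A^10 - 5*A^6 - 10*A^2 - 10*A^-2 - 5*A^-6 - A^-10; d^6 = A^12 + 6*A^8 + 15*A^4 + 20 + 15*A^-4 + 6*A^-8 + A^-12.
  A^7 * (d) = -A^9 - A^5
  A^5 * (7) = 7*A^5
  A^3 * (21*d) = -21*A^5 - 21*A
  A^1 * (35*d^2) = 35*A^5 + 70*A + 35*A^-3
  A^-1 * (35*d^3) = -35*A^5 - 105*A - 105*A^-3 - 35*A^-7
  A^-3 * (21*d^4) = 21*A^5 + 84*A + 126*A^-3 + 84*A^-7 + 21*A^-11
  A^-5 * (7*d^5) = -7*A^5 - 35*A - 70*A^-3 - 70*A^-7 - 35*A^-11 - 7*A^-15
  A^-7 * (d^6) = A^5 + 6*A + 15*A^-3 + 20*A^-7 + 15*A^-11 + 6*A^-15 + A^-19
Summing the groups: <K> = -A^9 - A + A^-3 - A^-7 + A^-11 - A^-15 + A^-19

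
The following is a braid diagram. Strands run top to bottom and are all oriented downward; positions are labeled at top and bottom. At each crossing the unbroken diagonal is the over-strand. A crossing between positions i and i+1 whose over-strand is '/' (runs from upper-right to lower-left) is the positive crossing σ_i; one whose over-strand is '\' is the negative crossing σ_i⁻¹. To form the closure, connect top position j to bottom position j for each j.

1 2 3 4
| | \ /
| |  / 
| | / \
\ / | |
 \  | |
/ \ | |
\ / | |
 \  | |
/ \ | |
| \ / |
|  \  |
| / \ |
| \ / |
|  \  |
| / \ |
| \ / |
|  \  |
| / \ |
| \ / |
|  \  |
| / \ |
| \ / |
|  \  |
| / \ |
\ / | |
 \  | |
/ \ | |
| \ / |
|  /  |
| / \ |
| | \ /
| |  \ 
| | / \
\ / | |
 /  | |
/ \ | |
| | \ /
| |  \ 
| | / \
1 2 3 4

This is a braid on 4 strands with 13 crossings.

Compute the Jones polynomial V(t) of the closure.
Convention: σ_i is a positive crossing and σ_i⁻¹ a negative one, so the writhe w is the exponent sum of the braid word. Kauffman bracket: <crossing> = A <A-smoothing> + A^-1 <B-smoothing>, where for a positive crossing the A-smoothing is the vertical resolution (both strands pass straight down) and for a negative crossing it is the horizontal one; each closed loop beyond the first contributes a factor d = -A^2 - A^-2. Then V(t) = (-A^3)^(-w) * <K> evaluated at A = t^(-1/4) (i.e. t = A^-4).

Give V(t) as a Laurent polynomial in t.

t^-2 - t^-3 + 2*t^-4 - 2*t^-5 + 3*t^-6 - 2*t^-7 + t^-8 - t^-9

Derivation:
Reading the diagram top to bottom ('/'-over between positions i,i+1 = s_i, '\'-over = s_i^-1): braid word = s3 s1^-1 s1^-1 s2^-1 s2^-1 s2^-1 s2^-1 s2^-1 s1^-1 s2 s3^-1 s1 s3^-1.
The presented braid s3 s1^-1 s1^-1 s2^-1 s2^-1 s2^-1 s2^-1 s2^-1 s1^-1 s2 s3^-1 s1 s3^-1 on 4 strands reduces by inverse Markov moves (closure unchanged at each step):
  Deconjugate: the word is γ·β·γ⁻¹ with γ = s3 s1^-1 (prefix) and γ⁻¹ = s1 s3^-1 (suffix); strip both.
  Destabilize: the word has the form β·s3^-1 where s3^-1 occurs only as the final letter (β ∈ B_3); drop it and the last strand → 3 strands.
Reduced to β = s1^-1 s2^-1 s2^-1 s2^-1 s2^-1 s2^-1 s1^-1 s2 on 3 strands, 8 crossings.
Compute on β:
Braid: s1^-1 s2^-1 s2^-1 s2^-1 s2^-1 s2^-1 s1^-1 s2 on 3 strands, 8 crossings.
Writhe w = (#positive) - (#negative) = 1 - 7 = -6.
State-sum expansion of <K>. There are 2^8 = 256 states.
Each crossing splits two ways (0=vertical, 1=horizontal). The state's weight is A^(#A-smoothings - #B-smoothings) * d^(loops - 1).
Tabulate the states by total A-exponent and number of loops L (A-exp: L × count):
  A^8: L=6 ×1
  A^6: L=5 ×8
  A^4: L=4 ×25, L=6 ×3
  A^2: L=3 ×40, L=5 ×15, L=7 ×1
  A^0: L=2 ×35, L=4 ×30, L=6 ×5
  A^-2: L=1 ×15, L=3 ×31, L=5 ×10
  A^-4: L=2 ×18, L=4 ×10
  A^-6: L=1 ×2, L=3 ×6
  A^-8: L=2 ×1
Each group contributes A^e * Σ count * d^(L-1):
Powers of d = -A^2 - A^-2: d^2 = A^4 + 2 + A^-4; d^3 = -A^6 - 3*A^2 - 3*A^-2 - A^-6; d^4 = A^8 + 4*A^4 + 6 + 4*A^-4 + A^-8; d^5 = -A^10 - 5*A^6 - 10*A^2 - 10*A^-2 - 5*A^-6 - A^-10; d^6 = A^12 + 6*A^8 + 15*A^4 + 20 + 15*A^-4 + 6*A^-8 + A^-12.
  A^8 * (d^5) = -A^18 - 5*A^14 - 10*A^10 - 10*A^6 - 5*A^2 - A^-2
  A^6 * (8*d^4) = 8*A^14 + 32*A^10 + 48*A^6 + 32*A^2 + 8*A^-2
  A^4 * (25*d^3 + 3*d^5) = -3*A^14 - 40*A^10 - 105*A^6 - 105*A^2 - 40*A^-2 - 3*A^-6
  A^2 * (40*d^2 + 15*d^4 + d^6) = A^14 + 21*A^10 + 115*A^6 + 190*A^2 + 115*A^-2 + 21*A^-6 + A^-10
  A^0 * (35*d + 30*d^3 + 5*d^5) = -5*A^10 - 55*A^6 - 175*A^2 - 175*A^-2 - 55*A^-6 - 5*A^-10
  A^-2 * (15 + 31*d^2 + 10*d^4) = 10*A^6 + 71*A^2 + 137*A^-2 + 71*A^-6 + 10*A^-10
  A^-4 * (18*d + 10*d^3) = -10*A^2 - 48*A^-2 - 48*A^-6 - 10*A^-10
  A^-6 * (2 + 6*d^2) = 6*A^-2 + 14*A^-6 + 6*A^-10
  A^-8 * (d) = -A^-6 - A^-10
Summing the groups: <K> = -A^18 + A^14 - 2*A^10 + 3*A^6 - 2*A^2 + 2*A^-2 - A^-6 + A^-10
Normalise by the writhe: (-A^3)^(-w) = (-A^3)^(6) = A^18, so f(A) = A^18 * <K> = -A^36 + A^32 - 2*A^28 + 3*A^24 - 2*A^20 + 2*A^16 - A^12 + A^8.
Substitute A = t^(-1/4), i.e. A^e → t^(-e/4): V(t) = t^-2 - t^-3 + 2*t^-4 - 2*t^-5 + 3*t^-6 - 2*t^-7 + t^-8 - t^-9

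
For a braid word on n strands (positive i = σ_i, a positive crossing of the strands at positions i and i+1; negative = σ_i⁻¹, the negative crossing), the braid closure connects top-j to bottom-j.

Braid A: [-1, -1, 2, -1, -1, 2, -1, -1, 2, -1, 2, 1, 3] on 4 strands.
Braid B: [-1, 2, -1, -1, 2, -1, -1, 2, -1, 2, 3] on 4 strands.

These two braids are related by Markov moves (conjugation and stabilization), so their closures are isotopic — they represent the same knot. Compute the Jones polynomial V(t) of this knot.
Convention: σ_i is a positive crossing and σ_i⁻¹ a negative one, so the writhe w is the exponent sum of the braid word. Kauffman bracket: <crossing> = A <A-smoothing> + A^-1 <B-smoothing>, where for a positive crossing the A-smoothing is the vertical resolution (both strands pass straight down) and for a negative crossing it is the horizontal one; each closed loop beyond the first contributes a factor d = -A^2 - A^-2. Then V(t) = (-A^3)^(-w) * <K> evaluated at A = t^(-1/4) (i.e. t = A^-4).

Markov-equivalent braids have isotopic closures, hence identical knot invariants. Strip the Markov moves from each word to reach a common short braid β, then compute V(t) once on β.
Braid A: s1^-1 s1^-1 s2 s1^-1 s1^-1 s2 s1^-1 s1^-1 s2 s1^-1 s2 s1 s3 on 4 strands reduces by inverse Markov moves (closure unchanged at each step):
  Destabilize: the word has the form β·s3 where s3 occurs only as the final letter (β ∈ B_3); drop it and the last strand → 3 strands.
  Deconjugate: the word is γ·β·γ⁻¹ with γ = s1^-1 (prefix) and γ⁻¹ = s1 (suffix); strip both.
Reduced to β = s1^-1 s2 s1^-1 s1^-1 s2 s1^-1 s1^-1 s2 s1^-1 s2 on 3 strands, 10 crossings.
Braid B: s1^-1 s2 s1^-1 s1^-1 s2 s1^-1 s1^-1 s2 s1^-1 s2 s3 on 4 strands reduces by inverse Markov moves (closure unchanged at each step):
  Destabilize: the word has the form β·s3 where s3 occurs only as the final letter (β ∈ B_3); drop it and the last strand → 3 strands.
Reduced to β = s1^-1 s2 s1^-1 s1^-1 s2 s1^-1 s1^-1 s2 s1^-1 s2 on 3 strands, 10 crossings.
Both give the same β = s1^-1 s2 s1^-1 s1^-1 s2 s1^-1 s1^-1 s2 s1^-1 s2 on 3 strands, so one state sum suffices:
Braid: s1^-1 s2 s1^-1 s1^-1 s2 s1^-1 s1^-1 s2 s1^-1 s2 on 3 strands, 10 crossings.
Writhe w = (#positive) - (#negative) = 4 - 6 = -2.
Enumerate smoothing states for the bracket polynomial. There are 2^10 = 1024 states.
Smooth each crossing (0=||, 1=⌣⌢); contribution A^(Σ sign_k(1-2s_k)) * d^(L-1).
Tabulate the states by total A-exponent and number of loops L (A-exp: L × count):
  A^10: L=7 ×1
  A^8: L=6 ×10
  A^6: L=5 ×45
  A^4: L=4 ×118, L=6 ×2
  A^2: L=3 ×193, L=5 ×17
  A^0: L=2 ×192, L=4 ×59, L=6 ×1
  A^-2: L=1 ×95, L=3 ×108, L=5 ×7
  A^-4: L=2 ×95, L=4 ×25
  A^-6: L=3 ×43, L=5 ×2
  A^-8: L=4 ×10
  A^-10: L=5 ×1
Each group contributes A^e * Σ count * d^(L-1):
Powers of d = -A^2 - A^-2: d^2 = A^4 + 2 + A^-4; d^3 = -A^6 - 3*A^2 - 3*A^-2 - A^-6; d^4 = A^8 + 4*A^4 + 6 + 4*A^-4 + A^-8; d^5 = -A^10 - 5*A^6 - 10*A^2 - 10*A^-2 - 5*A^-6 - A^-10; d^6 = A^12 + 6*A^8 + 15*A^4 + 20 + 15*A^-4 + 6*A^-8 + A^-12.
  A^10 * (d^6) = A^22 + 6*A^18 + 15*A^14 + 20*A^10 + 15*A^6 + 6*A^2 + A^-2
  A^8 * (10*d^5) = -10*A^18 - 50*A^14 - 100*A^10 - 100*A^6 - 50*A^2 - 10*A^-2
  A^6 * (45*d^4) = 45*A^14 + 180*A^10 + 270*A^6 + 180*A^2 + 45*A^-2
  A^4 * (118*d^3 + 2*d^5) = -2*A^14 - 128*A^10 - 374*A^6 - 374*A^2 - 128*A^-2 - 2*A^-6
  A^2 * (193*d^2 + 17*d^4) = 17*A^10 + 261*A^6 + 488*A^2 + 261*A^-2 + 17*A^-6
  A^0 * (192*d + 59*d^3 + d^5) = -A^10 - 64*A^6 - 379*A^2 - 379*A^-2 - 64*A^-6 - A^-10
  A^-2 * (95 + 108*d^2 + 7*d^4) = 7*A^6 + 136*A^2 + 353*A^-2 + 136*A^-6 + 7*A^-10
  A^-4 * (95*d + 25*d^3) = -25*A^2 - 170*A^-2 - 170*A^-6 - 25*A^-10
  A^-6 * (43*d^2 + 2*d^4) = 2*A^2 + 51*A^-2 + 98*A^-6 + 51*A^-10 + 2*A^-14
  A^-8 * (10*d^3) = -10*A^-2 - 30*A^-6 - 30*A^-10 - 10*A^-14
  A^-10 * (d^4) = A^-2 + 4*A^-6 + 6*A^-10 + 4*A^-14 + A^-18
Summing the groups: <K> = A^22 - 4*A^18 + 8*A^14 - 12*A^10 + 15*A^6 - 16*A^2 + 15*A^-2 - 11*A^-6 + 8*A^-10 - 4*A^-14 + A^-18
Normalise by the writhe: (-A^3)^(-w) = (-A^3)^(2) = A^6, so f(A) = A^6 * <K> = A^28 - 4*A^24 + 8*A^20 - 12*A^16 + 15*A^12 - 16*A^8 + 15*A^4 - 11 + 8*A^-4 - 4*A^-8 + A^-12.
Substitute A = t^(-1/4), i.e. A^e → t^(-e/4): V(t) = t^3 - 4*t^2 + 8*t - 11 + 15*t^-1 - 16*t^-2 + 15*t^-3 - 12*t^-4 + 8*t^-5 - 4*t^-6 + t^-7

Answer: t^3 - 4*t^2 + 8*t - 11 + 15*t^-1 - 16*t^-2 + 15*t^-3 - 12*t^-4 + 8*t^-5 - 4*t^-6 + t^-7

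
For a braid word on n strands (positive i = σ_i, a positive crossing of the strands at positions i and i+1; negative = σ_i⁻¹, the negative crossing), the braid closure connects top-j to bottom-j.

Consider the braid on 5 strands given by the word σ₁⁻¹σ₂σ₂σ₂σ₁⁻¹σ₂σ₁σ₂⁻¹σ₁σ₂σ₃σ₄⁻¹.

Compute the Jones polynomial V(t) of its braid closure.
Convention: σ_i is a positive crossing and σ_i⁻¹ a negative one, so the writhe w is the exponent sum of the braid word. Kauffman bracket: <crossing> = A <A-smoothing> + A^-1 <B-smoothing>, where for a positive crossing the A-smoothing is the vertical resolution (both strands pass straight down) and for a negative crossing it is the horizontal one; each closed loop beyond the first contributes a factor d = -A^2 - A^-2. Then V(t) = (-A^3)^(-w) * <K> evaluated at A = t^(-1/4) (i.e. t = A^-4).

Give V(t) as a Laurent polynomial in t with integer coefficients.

-t^8 + t^7 - 2*t^6 + 3*t^5 - 3*t^4 + 4*t^3 - 2*t^2 + 2*t - 1

Derivation:
The presented braid s1^-1 s2 s2 s2 s1^-1 s2 s1 s2^-1 s1 s2 s3 s4^-1 on 5 strands reduces by inverse Markov moves (closure unchanged at each step):
  Destabilize: the word has the form β·s4^-1 where s4^-1 occurs only as the final letter (β ∈ B_4); drop it and the last strand → 4 strands.
  Destabilize: the word has the form β·s3 where s3 occurs only as the final letter (β ∈ B_3); drop it and the last strand → 3 strands.
Reduced to β = s1^-1 s2 s2 s2 s1^-1 s2 s1 s2^-1 s1 s2 on 3 strands, 10 crossings.
Compute on β:
Braid: s1^-1 s2 s2 s2 s1^-1 s2 s1 s2^-1 s1 s2 on 3 strands, 10 crossings.
Writhe w = (#positive) - (#negative) = 7 - 3 = 4.
Enumerate smoothing states for the bracket polynomial. There are 2^10 = 1024 states.
Each crossing splits two ways (0=vertical, 1=horizontal). The state's weight is A^(#A-smoothings - #B-smoothings) * d^(loops - 1).
Tabulate the states by total A-exponent and number of loops L (A-exp: L × count):
  A^10: L=2 ×1
  A^8: L=1 ×5, L=3 ×5
  A^6: L=2 ×39, L=4 ×6
  A^4: L=1 ×34, L=3 ×85, L=5 ×1
  A^2: L=2 ×138, L=4 ×72
  A^0: L=1 ×48, L=3 ×167, L=5 ×37
  A^-2: L=2 ×91, L=4 ×109, L=6 ×10
  A^-4: L=3 ×82, L=5 ×37, L=7 ×1
  A^-6: L=4 ×40, L=6 ×5
  A^-8: L=5 ×10
  A^-10: L=6 ×1
Each group contributes A^e * Σ count * d^(L-1):
Powers of d = -A^2 - A^-2: d^2 = A^4 + 2 + A^-4; d^3 = -A^6 - 3*A^2 - 3*A^-2 - A^-6; d^4 = A^8 + 4*A^4 + 6 + 4*A^-4 + A^-8; d^5 = -A^10 - 5*A^6 - 10*A^2 - 10*A^-2 - 5*A^-6 - A^-10; d^6 = A^12 + 6*A^8 + 15*A^4 + 20 + 15*A^-4 + 6*A^-8 + A^-12.
  A^10 * (d) = -A^12 - A^8
  A^8 * (5 + 5*d^2) = 5*A^12 + 15*A^8 + 5*A^4
  A^6 * (39*d + 6*d^3) = -6*A^12 - 57*A^8 - 57*A^4 - 6
  A^4 * (34 + 85*d^2 + d^4) = A^12 + 89*A^8 + 210*A^4 + 89 + A^-4
  A^2 * (138*d + 72*d^3) = -72*A^8 - 354*A^4 - 354 - 72*A^-4
  A^0 * (48 + 167*d^2 + 37*d^4) = 37*A^8 + 315*A^4 + 604 + 315*A^-4 + 37*A^-8
  A^-2 * (91*d + 109*d^3 + 10*d^5) = -10*A^8 - 159*A^4 - 518 - 518*A^-4 - 159*A^-8 - 10*A^-12
  A^-4 * (82*d^2 + 37*d^4 + d^6) = A^8 + 43*A^4 + 245 + 406*A^-4 + 245*A^-8 + 43*A^-12 + A^-16
  A^-6 * (40*d^3 + 5*d^5) = -5*A^4 - 65 - 170*A^-4 - 170*A^-8 - 65*A^-12 - 5*A^-16
  A^-8 * (10*d^4) = 10 + 40*A^-4 + 60*A^-8 + 40*A^-12 + 10*A^-16
  A^-10 * (d^5) = -1 - 5*A^-4 - 10*A^-8 - 10*A^-12 - 5*A^-16 - A^-20
Summing the groups: <K> = -A^12 + 2*A^8 - 2*A^4 + 4 - 3*A^-4 + 3*A^-8 - 2*A^-12 + A^-16 - A^-20
Normalise by the writhe: (-A^3)^(-w) = (-A^3)^(-4) = A^-12, so f(A) = A^-12 * <K> = -1 + 2*A^-4 - 2*A^-8 + 4*A^-12 - 3*A^-16 + 3*A^-20 - 2*A^-24 + A^-28 - A^-32.
Substitute A = t^(-1/4), i.e. A^e → t^(-e/4): V(t) = -t^8 + t^7 - 2*t^6 + 3*t^5 - 3*t^4 + 4*t^3 - 2*t^2 + 2*t - 1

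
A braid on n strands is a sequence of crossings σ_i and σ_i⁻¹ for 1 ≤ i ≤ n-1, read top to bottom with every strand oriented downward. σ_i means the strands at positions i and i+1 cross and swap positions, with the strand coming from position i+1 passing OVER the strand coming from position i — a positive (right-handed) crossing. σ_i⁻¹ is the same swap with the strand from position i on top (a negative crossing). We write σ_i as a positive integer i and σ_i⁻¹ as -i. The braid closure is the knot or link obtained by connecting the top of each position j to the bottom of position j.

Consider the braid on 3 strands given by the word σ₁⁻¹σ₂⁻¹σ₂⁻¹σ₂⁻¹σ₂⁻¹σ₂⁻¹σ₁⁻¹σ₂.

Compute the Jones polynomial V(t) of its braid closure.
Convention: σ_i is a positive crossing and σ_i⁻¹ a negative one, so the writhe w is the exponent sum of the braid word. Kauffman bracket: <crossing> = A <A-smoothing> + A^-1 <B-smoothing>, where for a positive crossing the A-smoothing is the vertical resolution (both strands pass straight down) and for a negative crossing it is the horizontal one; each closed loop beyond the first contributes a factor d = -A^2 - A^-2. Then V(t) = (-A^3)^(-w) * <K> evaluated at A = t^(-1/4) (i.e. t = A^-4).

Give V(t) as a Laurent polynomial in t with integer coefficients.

t^-2 - t^-3 + 2*t^-4 - 2*t^-5 + 3*t^-6 - 2*t^-7 + t^-8 - t^-9

Derivation:
Braid: s1^-1 s2^-1 s2^-1 s2^-1 s2^-1 s2^-1 s1^-1 s2 on 3 strands, 8 crossings.
Writhe w = (#positive) - (#negative) = 1 - 7 = -6.
Enumerate smoothing states for the bracket polynomial. There are 2^8 = 256 states.
Smooth each crossing (0=||, 1=⌣⌢); contribution A^(Σ sign_k(1-2s_k)) * d^(L-1).
Tabulate the states by total A-exponent and number of loops L (A-exp: L × count):
  A^8: L=6 ×1
  A^6: L=5 ×8
  A^4: L=4 ×25, L=6 ×3
  A^2: L=3 ×40, L=5 ×15, L=7 ×1
  A^0: L=2 ×35, L=4 ×30, L=6 ×5
  A^-2: L=1 ×15, L=3 ×31, L=5 ×10
  A^-4: L=2 ×18, L=4 ×10
  A^-6: L=1 ×2, L=3 ×6
  A^-8: L=2 ×1
Each group contributes A^e * Σ count * d^(L-1):
Powers of d = -A^2 - A^-2: d^2 = A^4 + 2 + A^-4; d^3 = -A^6 - 3*A^2 - 3*A^-2 - A^-6; d^4 = A^8 + 4*A^4 + 6 + 4*A^-4 + A^-8; d^5 = -A^10 - 5*A^6 - 10*A^2 - 10*A^-2 - 5*A^-6 - A^-10; d^6 = A^12 + 6*A^8 + 15*A^4 + 20 + 15*A^-4 + 6*A^-8 + A^-12.
  A^8 * (d^5) = -A^18 - 5*A^14 - 10*A^10 - 10*A^6 - 5*A^2 - A^-2
  A^6 * (8*d^4) = 8*A^14 + 32*A^10 + 48*A^6 + 32*A^2 + 8*A^-2
  A^4 * (25*d^3 + 3*d^5) = -3*A^14 - 40*A^10 - 105*A^6 - 105*A^2 - 40*A^-2 - 3*A^-6
  A^2 * (40*d^2 + 15*d^4 + d^6) = A^14 + 21*A^10 + 115*A^6 + 190*A^2 + 115*A^-2 + 21*A^-6 + A^-10
  A^0 * (35*d + 30*d^3 + 5*d^5) = -5*A^10 - 55*A^6 - 175*A^2 - 175*A^-2 - 55*A^-6 - 5*A^-10
  A^-2 * (15 + 31*d^2 + 10*d^4) = 10*A^6 + 71*A^2 + 137*A^-2 + 71*A^-6 + 10*A^-10
  A^-4 * (18*d + 10*d^3) = -10*A^2 - 48*A^-2 - 48*A^-6 - 10*A^-10
  A^-6 * (2 + 6*d^2) = 6*A^-2 + 14*A^-6 + 6*A^-10
  A^-8 * (d) = -A^-6 - A^-10
Summing the groups: <K> = -A^18 + A^14 - 2*A^10 + 3*A^6 - 2*A^2 + 2*A^-2 - A^-6 + A^-10
Normalise by the writhe: (-A^3)^(-w) = (-A^3)^(6) = A^18, so f(A) = A^18 * <K> = -A^36 + A^32 - 2*A^28 + 3*A^24 - 2*A^20 + 2*A^16 - A^12 + A^8.
Substitute A = t^(-1/4), i.e. A^e → t^(-e/4): V(t) = t^-2 - t^-3 + 2*t^-4 - 2*t^-5 + 3*t^-6 - 2*t^-7 + t^-8 - t^-9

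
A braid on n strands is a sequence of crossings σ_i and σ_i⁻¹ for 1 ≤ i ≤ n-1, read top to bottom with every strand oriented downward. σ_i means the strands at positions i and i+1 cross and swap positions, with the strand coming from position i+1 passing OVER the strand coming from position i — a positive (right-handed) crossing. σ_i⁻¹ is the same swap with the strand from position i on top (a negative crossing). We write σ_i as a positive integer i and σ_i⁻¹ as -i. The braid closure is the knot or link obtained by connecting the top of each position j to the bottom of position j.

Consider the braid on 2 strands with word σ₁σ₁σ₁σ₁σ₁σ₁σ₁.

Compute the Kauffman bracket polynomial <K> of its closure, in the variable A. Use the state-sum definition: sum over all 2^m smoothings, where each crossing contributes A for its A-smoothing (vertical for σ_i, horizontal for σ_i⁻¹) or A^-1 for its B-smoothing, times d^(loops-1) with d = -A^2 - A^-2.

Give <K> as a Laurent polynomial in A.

Braid: s1 s1 s1 s1 s1 s1 s1 on 2 strands, 7 crossings.
Writhe w = (#positive) - (#negative) = 7 - 0 = 7.
State-sum expansion of <K>. There are 2^7 = 128 states.
Smooth each crossing (0=||, 1=⌣⌢); contribution A^(Σ sign_k(1-2s_k)) * d^(L-1).
Tabulate the states by total A-exponent and number of loops L (A-exp: L × count):
  A^7: L=2 ×1
  A^5: L=1 ×7
  A^3: L=2 ×21
  A^1: L=3 ×35
  A^-1: L=4 ×35
  A^-3: L=5 ×21
  A^-5: L=6 ×7
  A^-7: L=7 ×1
Each group contributes A^e * Σ count * d^(L-1):
Powers of d = -A^2 - A^-2: d^2 = A^4 + 2 + A^-4; d^3 = -A^6 - 3*A^2 - 3*A^-2 - A^-6; d^4 = A^8 + 4*A^4 + 6 + 4*A^-4 + A^-8; d^5 = -A^10 - 5*A^6 - 10*A^2 - 10*A^-2 - 5*A^-6 - A^-10; d^6 = A^12 + 6*A^8 + 15*A^4 + 20 + 15*A^-4 + 6*A^-8 + A^-12.
  A^7 * (d) = -A^9 - A^5
  A^5 * (7) = 7*A^5
  A^3 * (21*d) = -21*A^5 - 21*A
  A^1 * (35*d^2) = 35*A^5 + 70*A + 35*A^-3
  A^-1 * (35*d^3) = -35*A^5 - 105*A - 105*A^-3 - 35*A^-7
  A^-3 * (21*d^4) = 21*A^5 + 84*A + 126*A^-3 + 84*A^-7 + 21*A^-11
  A^-5 * (7*d^5) = -7*A^5 - 35*A - 70*A^-3 - 70*A^-7 - 35*A^-11 - 7*A^-15
  A^-7 * (d^6) = A^5 + 6*A + 15*A^-3 + 20*A^-7 + 15*A^-11 + 6*A^-15 + A^-19
Summing the groups: <K> = -A^9 - A + A^-3 - A^-7 + A^-11 - A^-15 + A^-19

Answer: -A^9 - A + A^-3 - A^-7 + A^-11 - A^-15 + A^-19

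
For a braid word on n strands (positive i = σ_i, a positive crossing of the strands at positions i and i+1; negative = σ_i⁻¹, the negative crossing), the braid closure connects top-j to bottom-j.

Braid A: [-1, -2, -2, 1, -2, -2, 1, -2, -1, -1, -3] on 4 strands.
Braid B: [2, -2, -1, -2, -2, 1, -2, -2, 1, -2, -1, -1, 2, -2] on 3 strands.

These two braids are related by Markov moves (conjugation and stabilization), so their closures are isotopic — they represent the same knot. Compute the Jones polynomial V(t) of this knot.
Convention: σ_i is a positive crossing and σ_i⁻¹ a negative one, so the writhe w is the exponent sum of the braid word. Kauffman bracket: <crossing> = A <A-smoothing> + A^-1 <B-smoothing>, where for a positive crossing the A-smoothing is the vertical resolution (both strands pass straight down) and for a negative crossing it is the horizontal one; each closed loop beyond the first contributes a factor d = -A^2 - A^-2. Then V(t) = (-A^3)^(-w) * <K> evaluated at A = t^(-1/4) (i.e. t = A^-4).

2*t^-2 - 3*t^-3 + 6*t^-4 - 7*t^-5 + 7*t^-6 - 7*t^-7 + 5*t^-8 - 3*t^-9 + t^-10

Derivation:
Markov-equivalent braids have isotopic closures, hence identical knot invariants. Strip the Markov moves from each word to reach a common short braid β, then compute V(t) once on β.
Braid A: s1^-1 s2^-1 s2^-1 s1 s2^-1 s2^-1 s1 s2^-1 s1^-1 s1^-1 s3^-1 on 4 strands reduces by inverse Markov moves (closure unchanged at each step):
  Destabilize: the word has the form β·s3^-1 where s3^-1 occurs only as the final letter (β ∈ B_3); drop it and the last strand → 3 strands.
Reduced to β = s1^-1 s2^-1 s2^-1 s1 s2^-1 s2^-1 s1 s2^-1 s1^-1 s1^-1 on 3 strands, 10 crossings.
Braid B: s2 s2^-1 s1^-1 s2^-1 s2^-1 s1 s2^-1 s2^-1 s1 s2^-1 s1^-1 s1^-1 s2 s2^-1 on 3 strands reduces by inverse Markov moves (closure unchanged at each step):
  Deconjugate: the word is γ·β·γ⁻¹ with γ = s2 s2^-1 (prefix) and γ⁻¹ = s2 s2^-1 (suffix); strip both.
Reduced to β = s1^-1 s2^-1 s2^-1 s1 s2^-1 s2^-1 s1 s2^-1 s1^-1 s1^-1 on 3 strands, 10 crossings.
Both give the same β = s1^-1 s2^-1 s2^-1 s1 s2^-1 s2^-1 s1 s2^-1 s1^-1 s1^-1 on 3 strands, so one state sum suffices:
Braid: s1^-1 s2^-1 s2^-1 s1 s2^-1 s2^-1 s1 s2^-1 s1^-1 s1^-1 on 3 strands, 10 crossings.
Writhe w = (#positive) - (#negative) = 2 - 8 = -6.
Enumerate smoothing states for the bracket polynomial. There are 2^10 = 1024 states.
Smooth each crossing (0=||, 1=⌣⌢); contribution A^(Σ sign_k(1-2s_k)) * d^(L-1).
Tabulate the states by total A-exponent and number of loops L (A-exp: L × count):
  A^10: L=7 ×1
  A^8: L=6 ×10
  A^6: L=5 ×44, L=7 ×1
  A^4: L=4 ×110, L=6 ×10
  A^2: L=3 ×166, L=5 ×44
  A^0: L=2 ×144, L=4 ×106, L=6 ×2
  A^-2: L=1 ×57, L=3 ×140, L=5 ×13
  A^-4: L=2 ×91, L=4 ×28, L=6 ×1
  A^-6: L=1 ×16, L=3 ×26, L=5 ×3
  A^-8: L=2 ×7, L=4 ×3
  A^-10: L=3 ×1
Each group contributes A^e * Σ count * d^(L-1):
Powers of d = -A^2 - A^-2: d^2 = A^4 + 2 + A^-4; d^3 = -A^6 - 3*A^2 - 3*A^-2 - A^-6; d^4 = A^8 + 4*A^4 + 6 + 4*A^-4 + A^-8; d^5 = -A^10 - 5*A^6 - 10*A^2 - 10*A^-2 - 5*A^-6 - A^-10; d^6 = A^12 + 6*A^8 + 15*A^4 + 20 + 15*A^-4 + 6*A^-8 + A^-12.
  A^10 * (d^6) = A^22 + 6*A^18 + 15*A^14 + 20*A^10 + 15*A^6 + 6*A^2 + A^-2
  A^8 * (10*d^5) = -10*A^18 - 50*A^14 - 100*A^10 - 100*A^6 - 50*A^2 - 10*A^-2
  A^6 * (44*d^4 + d^6) = A^18 + 50*A^14 + 191*A^10 + 284*A^6 + 191*A^2 + 50*A^-2 + A^-6
  A^4 * (110*d^3 + 10*d^5) = -10*A^14 - 160*A^10 - 430*A^6 - 430*A^2 - 160*A^-2 - 10*A^-6
  A^2 * (166*d^2 + 44*d^4) = 44*A^10 + 342*A^6 + 596*A^2 + 342*A^-2 + 44*A^-6
  A^0 * (144*d + 106*d^3 + 2*d^5) = -2*A^10 - 116*A^6 - 482*A^2 - 482*A^-2 - 116*A^-6 - 2*A^-10
  A^-2 * (57 + 140*d^2 + 13*d^4) = 13*A^6 + 192*A^2 + 415*A^-2 + 192*A^-6 + 13*A^-10
  A^-4 * (91*d + 28*d^3 + d^5) = -A^6 - 33*A^2 - 185*A^-2 - 185*A^-6 - 33*A^-10 - A^-14
  A^-6 * (16 + 26*d^2 + 3*d^4) = 3*A^2 + 38*A^-2 + 86*A^-6 + 38*A^-10 + 3*A^-14
  A^-8 * (7*d + 3*d^3) = -3*A^-2 - 16*A^-6 - 16*A^-10 - 3*A^-14
  A^-10 * (d^2) = A^-6 + 2*A^-10 + A^-14
Summing the groups: <K> = A^22 - 3*A^18 + 5*A^14 - 7*A^10 + 7*A^6 - 7*A^2 + 6*A^-2 - 3*A^-6 + 2*A^-10
Normalise by the writhe: (-A^3)^(-w) = (-A^3)^(6) = A^18, so f(A) = A^18 * <K> = A^40 - 3*A^36 + 5*A^32 - 7*A^28 + 7*A^24 - 7*A^20 + 6*A^16 - 3*A^12 + 2*A^8.
Substitute A = t^(-1/4), i.e. A^e → t^(-e/4): V(t) = 2*t^-2 - 3*t^-3 + 6*t^-4 - 7*t^-5 + 7*t^-6 - 7*t^-7 + 5*t^-8 - 3*t^-9 + t^-10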